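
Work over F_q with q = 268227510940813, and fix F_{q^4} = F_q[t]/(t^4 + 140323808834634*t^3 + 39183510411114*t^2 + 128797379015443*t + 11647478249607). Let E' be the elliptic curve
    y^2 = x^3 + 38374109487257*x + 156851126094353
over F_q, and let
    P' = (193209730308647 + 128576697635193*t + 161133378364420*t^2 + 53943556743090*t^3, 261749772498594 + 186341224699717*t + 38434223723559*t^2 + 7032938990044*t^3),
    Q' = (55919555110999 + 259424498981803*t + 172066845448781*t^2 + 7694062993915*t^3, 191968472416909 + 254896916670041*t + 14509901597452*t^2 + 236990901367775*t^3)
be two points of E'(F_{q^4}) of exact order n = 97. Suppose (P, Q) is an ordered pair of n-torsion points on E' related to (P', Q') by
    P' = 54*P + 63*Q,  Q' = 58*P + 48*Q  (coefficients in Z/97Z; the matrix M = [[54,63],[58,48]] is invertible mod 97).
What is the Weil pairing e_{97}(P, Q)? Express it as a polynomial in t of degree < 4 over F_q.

102301979645257 + 141245666608926*t + 234708985404891*t^2 + 179052775755474*t^3

e_{97} is bilinear + alternating on E[97], so e_{97}(54*P + 63*Q, 58*P + 48*Q) = e_{97}(P,Q)^(54*48-63*58).
det M = 54*48 - 63*58 = -1062 = 5 (mod 97); 5^{-1} = 39 (mod 97).
Build f_{97,P'} and f_{97,Q'} via the 7-bit ladder of 97=1100001_2; evaluate at shifted divisors; quotient in F_{268227510940813^4}.
e_{97}(P',Q') = 58421302019925 + 61322264811470*t + 263051896385337*t^2 + 30198775661593*t^3.
Finally e_{97}(P,Q) = 102301979645257 + 141245666608926*t + 234708985404891*t^2 + 179052775755474*t^3.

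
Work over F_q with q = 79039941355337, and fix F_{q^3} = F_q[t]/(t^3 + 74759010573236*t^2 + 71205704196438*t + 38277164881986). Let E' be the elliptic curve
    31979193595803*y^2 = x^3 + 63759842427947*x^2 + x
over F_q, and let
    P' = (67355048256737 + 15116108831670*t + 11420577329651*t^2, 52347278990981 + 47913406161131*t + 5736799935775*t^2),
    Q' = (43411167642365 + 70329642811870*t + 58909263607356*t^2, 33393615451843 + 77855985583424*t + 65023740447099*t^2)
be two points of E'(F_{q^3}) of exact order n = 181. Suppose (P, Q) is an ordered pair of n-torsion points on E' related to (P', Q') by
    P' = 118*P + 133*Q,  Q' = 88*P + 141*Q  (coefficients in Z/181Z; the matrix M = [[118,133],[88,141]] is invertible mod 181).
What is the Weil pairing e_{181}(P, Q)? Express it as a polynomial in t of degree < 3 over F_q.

Alternating bilinearity on E[181] (values in mu_{181} in F_{79039941355337^3}) gives e(P',Q') = e(P,Q)^det(M).
Hence e(P,Q) = e(P',Q')^{104} where 104 = 47^{-1} mod 181.
Montgomery->Weierstrass: x_W = 34180497973816*x+6259715831586, y_W=34180497973816*y on F_{79039941355337}; lands on y^2=x^3+68267906725773*x+61124147027644.
Miller loop for e_{181} over F_{79039941355337^3}: bits of 181 = 10110101; 7 double steps + 4 add steps, l/v at each.
f_P(D_Q)/f_Q(D_P) = 62250314165145 + 58351025584371*t + 34239998476203*t^2.
(62250314165145 + 58351025584371*t + 34239998476203*t^2)^{104} mod (79039941355337,f) = 33559174777934 + 77103746278863*t + 71662759293210*t^2.

33559174777934 + 77103746278863*t + 71662759293210*t^2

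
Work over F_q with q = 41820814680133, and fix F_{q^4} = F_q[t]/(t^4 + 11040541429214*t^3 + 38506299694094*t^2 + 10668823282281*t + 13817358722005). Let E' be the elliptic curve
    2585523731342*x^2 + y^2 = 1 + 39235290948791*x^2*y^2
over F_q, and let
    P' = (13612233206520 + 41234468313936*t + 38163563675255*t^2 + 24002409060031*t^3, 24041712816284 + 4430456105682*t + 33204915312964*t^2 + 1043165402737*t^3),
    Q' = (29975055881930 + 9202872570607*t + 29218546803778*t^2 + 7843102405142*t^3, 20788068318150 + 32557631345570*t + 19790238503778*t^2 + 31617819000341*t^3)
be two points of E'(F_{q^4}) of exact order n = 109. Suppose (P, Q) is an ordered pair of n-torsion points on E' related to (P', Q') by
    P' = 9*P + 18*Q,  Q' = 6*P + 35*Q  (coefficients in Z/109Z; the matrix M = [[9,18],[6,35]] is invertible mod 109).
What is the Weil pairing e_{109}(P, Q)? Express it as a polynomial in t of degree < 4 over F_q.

28443012983726 + 15077441961088*t + 7101442704909*t^2 + 8839265653630*t^3

Under M = [[9,18],[6,35]] in GL_2(Z/109), e_{109}(P',Q') = e_{109}(P,Q)^(9*35-18*6 mod 109).
det(M) mod 109 = 98; its inverse in (Z/109)^* is 99 (check: 98*99 mod 109 = 1).
Edwards a_E,d_E -> Montgomery A=0,B=5398480273017 -> Weierstrass 15910332175301,0 via alpha=0,beta=1292761865671.
Build f_{109,P'} and f_{109,Q'} via the 7-bit ladder of 109=1101101_2; evaluate at shifted divisors; quotient in F_{41820814680133^4}.
e_{109}(P',Q') = 16744623142916 + 19434571656172*t + 28932395629791*t^2 + 28022780529601*t^3.
Thus e_{109}(P,Q) = 28443012983726 + 15077441961088*t + 7101442704909*t^2 + 8839265653630*t^3.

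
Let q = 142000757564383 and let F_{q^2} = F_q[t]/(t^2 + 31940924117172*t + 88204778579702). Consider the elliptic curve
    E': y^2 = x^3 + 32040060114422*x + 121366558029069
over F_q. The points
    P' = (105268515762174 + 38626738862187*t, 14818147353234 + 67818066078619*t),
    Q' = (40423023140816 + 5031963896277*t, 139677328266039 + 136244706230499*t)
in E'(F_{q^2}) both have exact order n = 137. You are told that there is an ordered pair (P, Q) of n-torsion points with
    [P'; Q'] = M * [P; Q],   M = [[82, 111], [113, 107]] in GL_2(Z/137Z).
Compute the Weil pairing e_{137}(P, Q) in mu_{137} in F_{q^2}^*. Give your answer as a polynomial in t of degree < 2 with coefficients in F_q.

Alternating bilinearity on E[137] (values in mu_{137} in F_{142000757564383^2}) gives e(P',Q') = e(P,Q)^det(M).
Inverting 67 mod 137: 45. Thus e_{137}(P,Q) = e(P',Q')^{45}.
Miller loop for e_{137} over F_{142000757564383^2}: bits of 137 = 10001001; 7 double steps + 2 add steps, l/v at each.
e_{137}(P',Q') = 128444796595058 + 130179150803294*t.
Raise to 45: e(P,Q) = 27108592383764 + 134618924041763*t in mu_{137}.

27108592383764 + 134618924041763*t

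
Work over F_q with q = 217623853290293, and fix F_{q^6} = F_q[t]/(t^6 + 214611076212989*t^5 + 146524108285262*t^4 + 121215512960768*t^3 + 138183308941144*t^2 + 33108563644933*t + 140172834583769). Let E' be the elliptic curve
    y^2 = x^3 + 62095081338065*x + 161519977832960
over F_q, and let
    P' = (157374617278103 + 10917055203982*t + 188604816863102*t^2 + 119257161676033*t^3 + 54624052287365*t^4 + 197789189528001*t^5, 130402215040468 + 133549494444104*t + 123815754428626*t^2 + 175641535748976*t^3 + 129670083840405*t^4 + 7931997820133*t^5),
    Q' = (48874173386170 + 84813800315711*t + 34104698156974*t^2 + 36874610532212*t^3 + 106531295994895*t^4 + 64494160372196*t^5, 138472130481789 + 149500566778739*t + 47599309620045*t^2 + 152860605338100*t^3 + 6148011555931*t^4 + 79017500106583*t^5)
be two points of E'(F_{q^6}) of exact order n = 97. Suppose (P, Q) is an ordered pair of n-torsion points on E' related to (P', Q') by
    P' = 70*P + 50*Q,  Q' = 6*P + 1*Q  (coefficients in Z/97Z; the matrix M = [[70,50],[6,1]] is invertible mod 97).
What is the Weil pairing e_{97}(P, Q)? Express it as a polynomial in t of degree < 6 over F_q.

169727455984360 + 128834260077228*t + 150176547131878*t^2 + 166138936267960*t^3 + 20560819308185*t^4 + 13843878003871*t^5

Since e_{97}(P,P)=e_{97}(Q,Q)=1 and e_{97}(Q,P)=e_{97}(P,Q)^{-1}, expanding e_{97}(70*P + 50*Q,6*P + 1*Q) leaves e(P,Q)^det(M).
det M = 70*1 - 50*6 = -230 = 61 (mod 97); 61^{-1} = 35 (mod 97).
Double-and-add over 1100001: 7-1 doublings, 3-1 additions; each step l_{T,T}/v_{2T} or l_{T,P'}/v at Q'+S for random S.
Miller gives e_{97}(P',Q') = 35614287843383 + 195981793788776*t + 190511351433918*t^2 + 189356486830177*t^3 + 30745020918835*t^4 + 179817169378500*t^5 in F_{217623853290293^6}.
Raise to 35: e(P,Q) = 169727455984360 + 128834260077228*t + 150176547131878*t^2 + 166138936267960*t^3 + 20560819308185*t^4 + 13843878003871*t^5 in mu_{97}.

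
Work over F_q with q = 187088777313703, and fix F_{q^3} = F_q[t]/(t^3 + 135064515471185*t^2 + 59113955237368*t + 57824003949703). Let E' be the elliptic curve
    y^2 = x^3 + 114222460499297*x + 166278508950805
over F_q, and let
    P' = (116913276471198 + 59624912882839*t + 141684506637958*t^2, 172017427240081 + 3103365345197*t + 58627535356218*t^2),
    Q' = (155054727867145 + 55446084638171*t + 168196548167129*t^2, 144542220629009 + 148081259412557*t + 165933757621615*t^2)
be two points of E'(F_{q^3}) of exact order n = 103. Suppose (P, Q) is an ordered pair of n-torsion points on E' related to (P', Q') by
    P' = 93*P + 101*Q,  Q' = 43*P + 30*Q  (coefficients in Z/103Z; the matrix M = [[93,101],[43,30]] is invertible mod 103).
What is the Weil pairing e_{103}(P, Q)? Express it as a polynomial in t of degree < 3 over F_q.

Since e_{103}(P,P)=e_{103}(Q,Q)=1 and e_{103}(Q,P)=e_{103}(P,Q)^{-1}, expanding e_{103}(93*P + 101*Q,43*P + 30*Q) leaves e(P,Q)^det(M).
93*30 - 101*43 = -1553; reduced mod 103: det = 95, inverse 90.
Build f_{103,P'} and f_{103,Q'} via the 7-bit ladder of 103=1100111_2; evaluate at shifted divisors; quotient in F_{187088777313703^3}.
f_P(D_Q)/f_Q(D_P) = 143123868550440 + 159426821547819*t + 181669500545293*t^2.
Finally e_{103}(P,Q) = 58695573041520 + 19538653296906*t + 158835616299175*t^2.

58695573041520 + 19538653296906*t + 158835616299175*t^2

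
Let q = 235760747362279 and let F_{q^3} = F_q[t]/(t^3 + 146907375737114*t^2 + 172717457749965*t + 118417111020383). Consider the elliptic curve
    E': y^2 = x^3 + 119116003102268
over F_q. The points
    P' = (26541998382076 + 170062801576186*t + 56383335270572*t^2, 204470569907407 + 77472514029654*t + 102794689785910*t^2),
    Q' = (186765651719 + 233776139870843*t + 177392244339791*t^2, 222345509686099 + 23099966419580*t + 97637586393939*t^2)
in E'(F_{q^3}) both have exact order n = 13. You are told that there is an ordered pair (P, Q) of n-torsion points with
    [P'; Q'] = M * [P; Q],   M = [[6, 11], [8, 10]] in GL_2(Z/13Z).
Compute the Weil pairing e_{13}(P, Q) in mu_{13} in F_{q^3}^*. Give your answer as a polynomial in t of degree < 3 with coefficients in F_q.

151816622274376 + 29608836376002*t + 75826145641562*t^2

The 13-Weil pairing on E[13] over F_{235760747362279} is alternating-bilinear: e_{13}(P',Q') = e_{13}(P,Q)^det(M).
6*10 - 11*8 = -28; reduced mod 13: det = 11, inverse 6.
Build f_{13,P'} and f_{13,Q'} via the 4-bit ladder of 13=1101_2; evaluate at shifted divisors; quotient in F_{235760747362279^3}.
Miller gives e_{13}(P',Q') = 44328822736469 + 127341887686095*t + 115247933142892*t^2 in F_{235760747362279^3}.
(44328822736469 + 127341887686095*t + 115247933142892*t^2)^{6} mod (235760747362279,f) = 151816622274376 + 29608836376002*t + 75826145641562*t^2.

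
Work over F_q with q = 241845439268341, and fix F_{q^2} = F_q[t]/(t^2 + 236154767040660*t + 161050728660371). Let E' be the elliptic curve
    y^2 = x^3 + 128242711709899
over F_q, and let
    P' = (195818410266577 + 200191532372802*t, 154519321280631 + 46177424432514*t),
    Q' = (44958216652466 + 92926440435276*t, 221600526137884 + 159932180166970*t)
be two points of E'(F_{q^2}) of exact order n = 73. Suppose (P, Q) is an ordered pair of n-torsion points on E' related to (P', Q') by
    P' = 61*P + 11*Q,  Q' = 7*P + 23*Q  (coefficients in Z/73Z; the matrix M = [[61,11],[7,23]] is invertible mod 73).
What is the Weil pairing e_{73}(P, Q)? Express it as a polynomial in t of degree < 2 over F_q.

Since e_{73}(P,P)=e_{73}(Q,Q)=1 and e_{73}(Q,P)=e_{73}(P,Q)^{-1}, expanding e_{73}(61*P + 11*Q,7*P + 23*Q) leaves e(P,Q)^det(M).
det(M) mod 73 = 12; its inverse in (Z/73)^* is 67 (check: 12*67 mod 73 = 1).
Run Miller on y^2=x^3+128242711709899 over F_{241845439268341}: ladder 1001001 (7 bits); e = f_P(D_Q)/f_Q(D_P).
f_P(D_Q)/f_Q(D_P) = 233372448626848 + 12587129061974*t.
Thus e_{73}(P,Q) = 106300513722178 + 238149534927472*t.

106300513722178 + 238149534927472*t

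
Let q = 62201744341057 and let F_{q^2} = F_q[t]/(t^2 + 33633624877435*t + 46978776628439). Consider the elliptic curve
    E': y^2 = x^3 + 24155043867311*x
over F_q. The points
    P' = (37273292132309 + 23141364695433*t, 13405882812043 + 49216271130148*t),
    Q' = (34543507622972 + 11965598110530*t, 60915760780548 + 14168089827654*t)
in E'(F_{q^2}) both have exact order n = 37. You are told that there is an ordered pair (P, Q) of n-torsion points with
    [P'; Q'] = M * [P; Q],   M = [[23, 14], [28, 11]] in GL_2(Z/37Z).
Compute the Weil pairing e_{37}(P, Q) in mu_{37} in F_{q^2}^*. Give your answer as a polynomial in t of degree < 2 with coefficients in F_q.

13124973072544 + 2502206311973*t

e_{37} is bilinear + alternating on E[37], so e_{37}(23*P + 14*Q, 28*P + 11*Q) = e_{37}(P,Q)^(23*11-14*28).
Inverting 9 mod 37: 33. Thus e_{37}(P,Q) = e(P',Q')^{33}.
Double-and-add over 100101: 6-1 doublings, 3-1 additions; each step l_{T,T}/v_{2T} or l_{T,P'}/v at Q'+S for random S.
So e_{37}(P',Q') = 40963817012312 + 9667214531456*t.
Raise to 33: e(P,Q) = 13124973072544 + 2502206311973*t in mu_{37}.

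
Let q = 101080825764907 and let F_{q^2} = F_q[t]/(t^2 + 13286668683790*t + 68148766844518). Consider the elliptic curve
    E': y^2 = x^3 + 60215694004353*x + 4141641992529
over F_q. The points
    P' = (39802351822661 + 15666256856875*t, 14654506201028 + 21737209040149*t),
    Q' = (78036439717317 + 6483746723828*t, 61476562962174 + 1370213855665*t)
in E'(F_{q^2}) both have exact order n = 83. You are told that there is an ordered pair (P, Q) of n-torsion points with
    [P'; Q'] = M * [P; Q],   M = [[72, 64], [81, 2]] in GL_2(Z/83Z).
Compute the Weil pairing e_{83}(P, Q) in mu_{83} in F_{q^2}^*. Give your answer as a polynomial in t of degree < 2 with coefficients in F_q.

Since e_{83}(P,P)=e_{83}(Q,Q)=1 and e_{83}(Q,P)=e_{83}(P,Q)^{-1}, expanding e_{83}(72*P + 64*Q,81*P + 2*Q) leaves e(P,Q)^det(M).
det M = 72*2 - 64*81 = -5040 = 23 (mod 83); 23^{-1} = 65 (mod 83).
Miller loop for e_{83} over F_{101080825764907^2}: bits of 83 = 1010011; 6 double steps + 3 add steps, l/v at each.
f_P(D_Q)/f_Q(D_P) = 32398949230291 + 96017956738189*t.
Thus e_{83}(P,Q) = 83792630524114 + 97353042019149*t.

83792630524114 + 97353042019149*t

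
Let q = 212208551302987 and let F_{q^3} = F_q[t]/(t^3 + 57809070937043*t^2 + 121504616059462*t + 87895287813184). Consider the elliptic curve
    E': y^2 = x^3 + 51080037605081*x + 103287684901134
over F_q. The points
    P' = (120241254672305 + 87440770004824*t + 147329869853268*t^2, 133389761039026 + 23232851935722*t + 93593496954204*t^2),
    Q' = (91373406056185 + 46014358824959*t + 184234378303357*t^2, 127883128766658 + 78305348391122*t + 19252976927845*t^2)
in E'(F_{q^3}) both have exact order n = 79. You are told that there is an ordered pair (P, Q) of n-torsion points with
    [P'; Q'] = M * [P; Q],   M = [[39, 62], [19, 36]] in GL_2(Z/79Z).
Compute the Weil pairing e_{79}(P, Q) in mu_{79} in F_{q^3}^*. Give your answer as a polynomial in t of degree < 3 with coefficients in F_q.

The 79-Weil pairing on E[79] over F_{212208551302987} is alternating-bilinear: e_{79}(P',Q') = e_{79}(P,Q)^det(M).
Inverting 68 mod 79: 43. Thus e_{79}(P,Q) = e(P',Q')^{43}.
Build f_{79,P'} and f_{79,Q'} via the 7-bit ladder of 79=1001111_2; evaluate at shifted divisors; quotient in F_{212208551302987^3}.
e_{79}(P',Q') = 46936849113219 + 208325327649284*t + 75618817729030*t^2.
Raise to 43: e(P,Q) = 41195178645613 + 208769603672000*t + 33194245678402*t^2 in mu_{79}.

41195178645613 + 208769603672000*t + 33194245678402*t^2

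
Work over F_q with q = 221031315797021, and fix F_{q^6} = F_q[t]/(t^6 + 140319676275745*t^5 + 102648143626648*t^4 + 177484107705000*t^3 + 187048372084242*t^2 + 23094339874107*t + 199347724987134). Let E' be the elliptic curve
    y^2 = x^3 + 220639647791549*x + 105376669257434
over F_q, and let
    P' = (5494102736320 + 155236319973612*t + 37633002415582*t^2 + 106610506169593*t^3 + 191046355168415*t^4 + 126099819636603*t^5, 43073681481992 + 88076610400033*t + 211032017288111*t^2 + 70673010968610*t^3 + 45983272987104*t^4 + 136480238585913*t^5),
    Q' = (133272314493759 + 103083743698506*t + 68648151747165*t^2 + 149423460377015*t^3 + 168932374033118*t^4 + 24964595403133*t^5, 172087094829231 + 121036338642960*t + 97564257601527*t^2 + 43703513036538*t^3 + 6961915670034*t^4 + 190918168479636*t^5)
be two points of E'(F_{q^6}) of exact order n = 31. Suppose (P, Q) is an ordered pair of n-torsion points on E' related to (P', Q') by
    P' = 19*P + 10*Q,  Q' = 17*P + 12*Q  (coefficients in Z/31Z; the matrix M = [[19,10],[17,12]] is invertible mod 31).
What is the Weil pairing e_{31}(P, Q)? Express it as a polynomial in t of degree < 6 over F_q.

Since e_{31}(P,P)=e_{31}(Q,Q)=1 and e_{31}(Q,P)=e_{31}(P,Q)^{-1}, expanding e_{31}(19*P + 10*Q,17*P + 12*Q) leaves e(P,Q)^det(M).
det(M) mod 31 = 27; its inverse in (Z/31)^* is 23 (check: 27*23 mod 31 = 1).
5-bit Miller (11111) on E'/F_{221031315797021} with a'=220639647791549, b'=105376669257434: accumulate tangent/chord ratios at Q'+S and P'+S'.
f_P(D_Q)/f_Q(D_P) = 152219127730397 + 32809659931079*t + 94704364037662*t^2 + 179907735756085*t^3 + 165349690403185*t^4 + 87274718285506*t^5.
e_{31}(P,Q) = (152219127730397 + 32809659931079*t + 94704364037662*t^2 + 179907735756085*t^3 + 165349690403185*t^4 + 87274718285506*t^5)^{23} = 39183291556325 + 199866389581763*t + 89006699169965*t^2 + 131011850635040*t^3 + 109856977640982*t^4 + 46913799919633*t^5.

39183291556325 + 199866389581763*t + 89006699169965*t^2 + 131011850635040*t^3 + 109856977640982*t^4 + 46913799919633*t^5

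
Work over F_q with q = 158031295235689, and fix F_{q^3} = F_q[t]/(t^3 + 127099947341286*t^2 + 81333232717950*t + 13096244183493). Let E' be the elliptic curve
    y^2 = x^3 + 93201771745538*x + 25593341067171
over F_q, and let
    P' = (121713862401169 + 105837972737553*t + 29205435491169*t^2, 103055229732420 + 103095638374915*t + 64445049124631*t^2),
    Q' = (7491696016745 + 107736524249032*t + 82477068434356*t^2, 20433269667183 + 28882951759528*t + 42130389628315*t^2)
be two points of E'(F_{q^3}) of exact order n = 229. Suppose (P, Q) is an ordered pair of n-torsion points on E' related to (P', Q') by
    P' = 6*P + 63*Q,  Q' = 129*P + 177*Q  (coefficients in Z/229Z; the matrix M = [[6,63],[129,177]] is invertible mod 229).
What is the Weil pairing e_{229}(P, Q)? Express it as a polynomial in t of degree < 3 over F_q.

Since e_{229}(P,P)=e_{229}(Q,Q)=1 and e_{229}(Q,P)=e_{229}(P,Q)^{-1}, expanding e_{229}(6*P + 63*Q,129*P + 177*Q) leaves e(P,Q)^det(M).
So e_{229}(P,Q) = e_{229}(P',Q')^{128}, since 34*128 = 1 mod 229.
Miller loop for e_{229} over F_{158031295235689^3}: bits of 229 = 11100101; 7 double steps + 4 add steps, l/v at each.
The quotient is 138871175159640 + 107167335636115*t + 149299773719710*t^2.
Finally e_{229}(P,Q) = 5442459502703 + 79403511097983*t + 101346267188824*t^2.

5442459502703 + 79403511097983*t + 101346267188824*t^2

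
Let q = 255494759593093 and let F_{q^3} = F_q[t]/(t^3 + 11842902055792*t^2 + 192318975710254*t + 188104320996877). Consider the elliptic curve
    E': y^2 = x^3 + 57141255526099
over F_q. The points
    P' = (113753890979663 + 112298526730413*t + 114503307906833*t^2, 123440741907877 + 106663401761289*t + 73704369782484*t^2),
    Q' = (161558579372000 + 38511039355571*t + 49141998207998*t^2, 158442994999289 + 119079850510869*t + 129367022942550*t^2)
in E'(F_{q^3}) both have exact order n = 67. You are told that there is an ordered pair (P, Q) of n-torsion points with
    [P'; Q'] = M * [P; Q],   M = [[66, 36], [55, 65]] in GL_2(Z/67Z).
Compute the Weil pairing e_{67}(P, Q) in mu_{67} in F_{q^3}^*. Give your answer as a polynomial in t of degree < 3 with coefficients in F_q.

217768364649973 + 244784161375283*t + 213936894721441*t^2

Since e_{67}(P,P)=e_{67}(Q,Q)=1 and e_{67}(Q,P)=e_{67}(P,Q)^{-1}, expanding e_{67}(66*P + 36*Q,55*P + 65*Q) leaves e(P,Q)^det(M).
66*65 - 36*55 = 2310; reduced mod 67: det = 32, inverse 44.
n = 67 = (1000011)_2 (7 bits, wt 3); accumulate f_{67,P'}(Q'+S)/f_{67,P'}(S) along the 6-step ladder.
f_P(D_Q)/f_Q(D_P) = 175546167206953 + 214428553862403*t + 18096378156723*t^2.
e_{67}(P,Q) = (175546167206953 + 214428553862403*t + 18096378156723*t^2)^{44} = 217768364649973 + 244784161375283*t + 213936894721441*t^2.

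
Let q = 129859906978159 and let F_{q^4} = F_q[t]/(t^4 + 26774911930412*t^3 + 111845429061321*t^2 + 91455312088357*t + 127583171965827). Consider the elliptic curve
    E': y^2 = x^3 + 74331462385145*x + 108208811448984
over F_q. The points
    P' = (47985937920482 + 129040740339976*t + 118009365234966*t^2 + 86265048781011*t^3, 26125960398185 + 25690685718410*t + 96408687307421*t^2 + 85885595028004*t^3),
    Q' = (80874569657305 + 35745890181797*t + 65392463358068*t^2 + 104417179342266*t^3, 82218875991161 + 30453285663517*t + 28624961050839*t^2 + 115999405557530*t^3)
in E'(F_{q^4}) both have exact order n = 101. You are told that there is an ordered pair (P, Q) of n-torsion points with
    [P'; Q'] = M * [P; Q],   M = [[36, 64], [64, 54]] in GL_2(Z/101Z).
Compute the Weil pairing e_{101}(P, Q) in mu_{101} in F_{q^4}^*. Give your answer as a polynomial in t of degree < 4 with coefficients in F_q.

e_{101}(aP+bQ,cP+dQ) = e_{101}(P,Q)^(ad-bc); with (a,b,c,d)=(36,64,64,54) this gives the det-101 law.
So e_{101}(P,Q) = e_{101}(P',Q')^{13}, since 70*13 = 1 mod 101.
Double-and-add over 1100101: 7-1 doublings, 4-1 additions; each step l_{T,T}/v_{2T} or l_{T,P'}/v at Q'+S for random S.
So e_{101}(P',Q') = 90687852103658 + 89715245174583*t + 65397860295882*t^2 + 90004805402694*t^3.
Thus e_{101}(P,Q) = 18664327374128 + 99505106111383*t + 110532242481996*t^2 + 66497300973696*t^3.

18664327374128 + 99505106111383*t + 110532242481996*t^2 + 66497300973696*t^3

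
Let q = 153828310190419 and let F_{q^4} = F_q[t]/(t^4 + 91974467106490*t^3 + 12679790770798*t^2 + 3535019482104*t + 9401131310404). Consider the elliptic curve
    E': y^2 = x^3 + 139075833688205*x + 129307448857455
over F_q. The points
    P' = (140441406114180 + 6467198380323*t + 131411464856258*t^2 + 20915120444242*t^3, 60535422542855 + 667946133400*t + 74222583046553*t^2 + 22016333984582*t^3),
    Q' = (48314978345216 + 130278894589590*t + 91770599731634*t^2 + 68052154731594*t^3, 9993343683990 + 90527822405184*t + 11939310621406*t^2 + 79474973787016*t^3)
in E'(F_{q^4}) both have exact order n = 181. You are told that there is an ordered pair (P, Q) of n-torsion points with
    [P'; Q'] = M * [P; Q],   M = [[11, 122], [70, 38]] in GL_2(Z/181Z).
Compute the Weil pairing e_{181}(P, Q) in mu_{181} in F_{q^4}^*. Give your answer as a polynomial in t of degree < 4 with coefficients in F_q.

152737858885035 + 73744290319580*t + 71780133588870*t^2 + 79582991570563*t^3

The 181-Weil pairing on E[181] over F_{153828310190419} is alternating-bilinear: e_{181}(P',Q') = e_{181}(P,Q)^det(M).
So e_{181}(P,Q) = e_{181}(P',Q')^{63}, since 23*63 = 1 mod 181.
Miller loop for e_{181} over F_{153828310190419^4}: bits of 181 = 10110101; 7 double steps + 4 add steps, l/v at each.
f_P(D_Q)/f_Q(D_P) = 13569425697353 + 122121529769919*t + 136884949613018*t^2 + 12146839511101*t^3.
Hence e(P,Q) = 152737858885035 + 73744290319580*t + 71780133588870*t^2 + 79582991570563*t^3 in F_{153828310190419^4}^*.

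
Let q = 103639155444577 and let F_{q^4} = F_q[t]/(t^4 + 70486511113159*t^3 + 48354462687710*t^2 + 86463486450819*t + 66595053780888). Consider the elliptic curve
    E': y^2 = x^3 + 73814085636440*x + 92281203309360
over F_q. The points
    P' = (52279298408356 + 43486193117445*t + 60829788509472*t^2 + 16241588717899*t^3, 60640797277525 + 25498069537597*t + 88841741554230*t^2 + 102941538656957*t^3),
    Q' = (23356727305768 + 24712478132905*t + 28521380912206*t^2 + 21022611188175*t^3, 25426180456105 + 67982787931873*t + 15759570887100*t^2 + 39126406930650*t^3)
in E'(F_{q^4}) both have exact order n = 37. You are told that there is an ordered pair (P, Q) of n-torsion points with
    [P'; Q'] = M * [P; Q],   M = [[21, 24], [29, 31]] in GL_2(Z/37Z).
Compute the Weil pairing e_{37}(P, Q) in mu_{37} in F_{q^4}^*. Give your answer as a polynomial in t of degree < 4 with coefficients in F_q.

The 37-Weil pairing on E[37] over F_{103639155444577} is alternating-bilinear: e_{37}(P',Q') = e_{37}(P,Q)^det(M).
Inverting 29 mod 37: 23. Thus e_{37}(P,Q) = e(P',Q')^{23}.
Miller loop for e_{37} over F_{103639155444577^4}: bits of 37 = 100101; 5 double steps + 2 add steps, l/v at each.
So e_{37}(P',Q') = 280641805038 + 97084982839145*t + 84767927541947*t^2 + 30233642679885*t^3.
Thus e_{37}(P,Q) = 9047203493986 + 80509964804916*t + 53418221258553*t^2 + 7400660209346*t^3.

9047203493986 + 80509964804916*t + 53418221258553*t^2 + 7400660209346*t^3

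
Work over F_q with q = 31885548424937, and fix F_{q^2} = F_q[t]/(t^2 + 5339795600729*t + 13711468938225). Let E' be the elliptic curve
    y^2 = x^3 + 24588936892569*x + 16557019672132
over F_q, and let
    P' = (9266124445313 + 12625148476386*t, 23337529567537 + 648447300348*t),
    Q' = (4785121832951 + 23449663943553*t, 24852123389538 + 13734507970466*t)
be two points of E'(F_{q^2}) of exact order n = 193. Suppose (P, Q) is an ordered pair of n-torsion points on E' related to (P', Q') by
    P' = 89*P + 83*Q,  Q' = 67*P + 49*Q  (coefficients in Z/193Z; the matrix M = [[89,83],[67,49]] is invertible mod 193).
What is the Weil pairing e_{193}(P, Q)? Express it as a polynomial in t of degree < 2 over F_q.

The 193-Weil pairing on E[193] over F_{31885548424937} is alternating-bilinear: e_{193}(P',Q') = e_{193}(P,Q)^det(M).
89*49 - 83*67 = -1200; reduced mod 193: det = 151, inverse 170.
n = 193 = (11000001)_2 (8 bits, wt 3); accumulate f_{193,P'}(Q'+S)/f_{193,P'}(S) along the 7-step ladder.
Miller gives e_{193}(P',Q') = 25678242138374 + 10075427144638*t in F_{31885548424937^2}.
Thus e_{193}(P,Q) = 24667192253136 + 31371660368666*t.

24667192253136 + 31371660368666*t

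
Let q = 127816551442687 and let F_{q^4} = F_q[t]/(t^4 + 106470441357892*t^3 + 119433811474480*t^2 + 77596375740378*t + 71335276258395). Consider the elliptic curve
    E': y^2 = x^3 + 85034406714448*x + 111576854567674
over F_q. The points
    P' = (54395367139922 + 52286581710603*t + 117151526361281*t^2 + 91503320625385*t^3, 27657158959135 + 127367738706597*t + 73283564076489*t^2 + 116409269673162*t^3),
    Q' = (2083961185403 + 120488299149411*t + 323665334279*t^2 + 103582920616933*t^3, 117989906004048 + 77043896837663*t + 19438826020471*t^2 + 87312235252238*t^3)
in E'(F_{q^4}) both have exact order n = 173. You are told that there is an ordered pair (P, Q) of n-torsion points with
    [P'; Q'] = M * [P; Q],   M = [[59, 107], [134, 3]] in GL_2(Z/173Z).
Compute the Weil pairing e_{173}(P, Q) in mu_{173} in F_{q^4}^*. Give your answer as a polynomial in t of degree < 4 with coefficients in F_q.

e_{173}(aP+bQ,cP+dQ) = e_{173}(P,Q)^(ad-bc); with (a,b,c,d)=(59,107,134,3) this gives the det-173 law.
59*3 - 107*134 = -14161; reduced mod 173: det = 25, inverse 90.
Run Miller on y^2=x^3+85034406714448*x+111576854567674 over F_{127816551442687}: ladder 10101101 (8 bits); e = f_P(D_Q)/f_Q(D_P).
e_{173}(P',Q') = 43626186500279 + 121441288077943*t + 72243769365727*t^2 + 115222388969544*t^3.
Hence e(P,Q) = 21193007592359 + 45795810019203*t + 83857896368748*t^2 + 82892257885424*t^3 in F_{127816551442687^4}^*.

21193007592359 + 45795810019203*t + 83857896368748*t^2 + 82892257885424*t^3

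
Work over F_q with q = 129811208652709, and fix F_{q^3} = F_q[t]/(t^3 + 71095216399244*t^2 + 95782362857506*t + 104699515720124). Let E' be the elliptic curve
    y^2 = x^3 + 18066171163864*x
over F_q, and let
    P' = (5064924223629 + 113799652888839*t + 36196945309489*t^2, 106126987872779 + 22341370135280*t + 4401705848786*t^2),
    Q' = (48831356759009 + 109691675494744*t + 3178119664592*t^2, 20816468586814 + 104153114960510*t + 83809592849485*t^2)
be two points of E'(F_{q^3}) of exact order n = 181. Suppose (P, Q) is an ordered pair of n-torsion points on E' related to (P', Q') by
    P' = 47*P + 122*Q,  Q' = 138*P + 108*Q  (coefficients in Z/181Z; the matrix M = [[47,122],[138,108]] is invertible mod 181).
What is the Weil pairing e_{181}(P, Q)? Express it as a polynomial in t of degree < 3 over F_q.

62018932508756 + 108597384282982*t + 4297667647640*t^2

The 181-Weil pairing on E[181] over F_{129811208652709} is alternating-bilinear: e_{181}(P',Q') = e_{181}(P,Q)^det(M).
Inverting 5 mod 181: 145. Thus e_{181}(P,Q) = e(P',Q')^{145}.
8-bit Miller (10110101) on E'/F_{129811208652709} with a'=18066171163864, b'=0: accumulate tangent/chord ratios at Q'+S and P'+S'.
Miller gives e_{181}(P',Q') = 84943204844782 + 39004454937151*t + 105153328500829*t^2 in F_{129811208652709^3}.
Thus e_{181}(P,Q) = 62018932508756 + 108597384282982*t + 4297667647640*t^2.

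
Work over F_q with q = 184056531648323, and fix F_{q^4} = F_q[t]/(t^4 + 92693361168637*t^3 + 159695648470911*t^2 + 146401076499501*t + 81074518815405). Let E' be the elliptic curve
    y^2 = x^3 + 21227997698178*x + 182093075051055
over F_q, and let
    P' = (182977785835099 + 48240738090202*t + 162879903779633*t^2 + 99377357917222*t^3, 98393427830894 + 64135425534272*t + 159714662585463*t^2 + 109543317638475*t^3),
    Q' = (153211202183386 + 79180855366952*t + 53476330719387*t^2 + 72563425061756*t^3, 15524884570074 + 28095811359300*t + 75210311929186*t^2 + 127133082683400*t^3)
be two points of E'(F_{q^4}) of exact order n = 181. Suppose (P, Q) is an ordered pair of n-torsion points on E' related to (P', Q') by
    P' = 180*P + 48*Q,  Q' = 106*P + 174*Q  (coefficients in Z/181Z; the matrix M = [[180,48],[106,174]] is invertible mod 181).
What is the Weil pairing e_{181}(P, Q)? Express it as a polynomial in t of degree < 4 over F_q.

The 181-Weil pairing on E[181] over F_{184056531648323} is alternating-bilinear: e_{181}(P',Q') = e_{181}(P,Q)^det(M).
Hence e(P,Q) = e(P',Q')^{167} where 167 = 168^{-1} mod 181.
n = 181 = (10110101)_2 (8 bits, wt 5); accumulate f_{181,P'}(Q'+S)/f_{181,P'}(S) along the 7-step ladder.
Result: e(P',Q') = 49976178867197 + 181842398129062*t + 70293985449776*t^2 + 180930991348266*t^3.
(49976178867197 + 181842398129062*t + 70293985449776*t^2 + 180930991348266*t^3)^{167} mod (184056531648323,f) = 60101441299449 + 151340141999957*t + 21202472273722*t^2 + 103223619184217*t^3.

60101441299449 + 151340141999957*t + 21202472273722*t^2 + 103223619184217*t^3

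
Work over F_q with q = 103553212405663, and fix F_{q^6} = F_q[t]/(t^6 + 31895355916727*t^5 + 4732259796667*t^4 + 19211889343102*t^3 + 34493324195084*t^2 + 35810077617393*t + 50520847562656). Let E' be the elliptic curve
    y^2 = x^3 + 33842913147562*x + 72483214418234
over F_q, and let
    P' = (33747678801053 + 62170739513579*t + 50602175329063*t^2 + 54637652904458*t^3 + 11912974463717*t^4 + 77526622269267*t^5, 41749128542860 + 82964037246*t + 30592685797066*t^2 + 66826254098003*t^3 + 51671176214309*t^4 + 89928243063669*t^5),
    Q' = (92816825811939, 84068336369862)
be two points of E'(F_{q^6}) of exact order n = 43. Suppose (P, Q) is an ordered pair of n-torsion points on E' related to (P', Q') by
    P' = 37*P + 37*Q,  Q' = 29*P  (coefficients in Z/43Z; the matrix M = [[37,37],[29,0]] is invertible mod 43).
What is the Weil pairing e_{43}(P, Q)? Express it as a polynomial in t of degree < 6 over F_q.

2383393531249 + 73134839270579*t + 60338248737762*t^2 + 39827189549800*t^3 + 29381826859232*t^4 + 14745418588231*t^5

e_{43}(aP+bQ,cP+dQ) = e_{43}(P,Q)^(ad-bc); with (a,b,c,d)=(37,37,29,0) this gives the det-43 law.
det M = 37*0 - 37*29 = -1073 = 2 (mod 43); 2^{-1} = 22 (mod 43).
Miller loop for e_{43} over F_{103553212405663^6}: bits of 43 = 101011; 5 double steps + 3 add steps, l/v at each.
f_P(D_Q)/f_Q(D_P) = 11385540035795 + 34128679031177*t + 47060838714547*t^2 + 18582925853346*t^3 + 37124931131203*t^4 + 24314015867163*t^5.
Finally e_{43}(P,Q) = 2383393531249 + 73134839270579*t + 60338248737762*t^2 + 39827189549800*t^3 + 29381826859232*t^4 + 14745418588231*t^5.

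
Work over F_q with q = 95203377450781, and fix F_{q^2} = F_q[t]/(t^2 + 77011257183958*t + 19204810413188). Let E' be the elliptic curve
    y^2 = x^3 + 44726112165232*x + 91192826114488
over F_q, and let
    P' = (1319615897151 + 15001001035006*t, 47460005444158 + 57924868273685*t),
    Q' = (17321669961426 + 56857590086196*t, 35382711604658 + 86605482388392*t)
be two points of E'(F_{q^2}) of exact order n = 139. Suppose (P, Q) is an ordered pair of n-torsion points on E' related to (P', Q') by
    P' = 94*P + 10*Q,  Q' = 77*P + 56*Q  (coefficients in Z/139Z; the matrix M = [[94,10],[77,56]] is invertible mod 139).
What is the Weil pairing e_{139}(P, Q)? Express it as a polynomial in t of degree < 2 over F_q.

Alternating bilinearity on E[139] (values in mu_{139} in F_{95203377450781^2}) gives e(P',Q') = e(P,Q)^det(M).
det(M) mod 139 = 46; its inverse in (Z/139)^* is 136 (check: 46*136 mod 139 = 1).
8-bit Miller (10001011) on E'/F_{95203377450781} with a'=44726112165232, b'=91192826114488: accumulate tangent/chord ratios at Q'+S and P'+S'.
Miller gives e_{139}(P',Q') = 56635649232380 + 54643992066973*t in F_{95203377450781^2}.
e_{139}(P,Q) = (56635649232380 + 54643992066973*t)^{136} = 58662612534161 + 32138611940526*t.

58662612534161 + 32138611940526*t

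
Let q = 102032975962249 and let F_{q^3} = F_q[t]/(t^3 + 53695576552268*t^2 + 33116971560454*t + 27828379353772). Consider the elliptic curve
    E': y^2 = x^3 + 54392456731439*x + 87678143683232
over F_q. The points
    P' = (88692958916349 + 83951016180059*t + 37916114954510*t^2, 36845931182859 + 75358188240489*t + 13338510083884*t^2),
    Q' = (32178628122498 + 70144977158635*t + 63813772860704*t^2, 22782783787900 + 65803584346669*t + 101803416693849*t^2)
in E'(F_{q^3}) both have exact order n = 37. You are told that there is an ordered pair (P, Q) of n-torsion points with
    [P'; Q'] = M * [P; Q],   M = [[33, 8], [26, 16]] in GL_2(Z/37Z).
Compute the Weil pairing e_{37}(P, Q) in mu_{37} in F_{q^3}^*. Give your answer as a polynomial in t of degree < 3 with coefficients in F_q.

e_{37}(aP+bQ,cP+dQ) = e_{37}(P,Q)^(ad-bc); with (a,b,c,d)=(33,8,26,16) this gives the det-37 law.
So e_{37}(P,Q) = e_{37}(P',Q')^{17}, since 24*17 = 1 mod 37.
n = 37 = (100101)_2 (6 bits, wt 3); accumulate f_{37,P'}(Q'+S)/f_{37,P'}(S) along the 5-step ladder.
f_P(D_Q)/f_Q(D_P) = 56173680777252 + 66586295168446*t + 8885236742842*t^2.
Thus e_{37}(P,Q) = 97800600335284 + 90521412226575*t + 27294450170376*t^2.

97800600335284 + 90521412226575*t + 27294450170376*t^2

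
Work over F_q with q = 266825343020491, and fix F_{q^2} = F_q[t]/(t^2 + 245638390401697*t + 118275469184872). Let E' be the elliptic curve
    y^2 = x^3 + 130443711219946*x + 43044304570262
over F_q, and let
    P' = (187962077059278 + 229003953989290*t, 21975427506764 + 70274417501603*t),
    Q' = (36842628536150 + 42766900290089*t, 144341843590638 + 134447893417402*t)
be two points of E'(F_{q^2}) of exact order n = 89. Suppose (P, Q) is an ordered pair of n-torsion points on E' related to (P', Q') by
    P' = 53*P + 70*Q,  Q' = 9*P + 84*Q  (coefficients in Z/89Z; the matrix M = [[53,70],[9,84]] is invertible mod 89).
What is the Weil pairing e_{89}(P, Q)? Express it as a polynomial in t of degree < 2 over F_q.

256089549072402 + 18878336830682*t

The 89-Weil pairing on E[89] over F_{266825343020491} is alternating-bilinear: e_{89}(P',Q') = e_{89}(P,Q)^det(M).
53*84 - 70*9 = 3822; reduced mod 89: det = 84, inverse 71.
Miller loop for e_{89} over F_{266825343020491^2}: bits of 89 = 1011001; 6 double steps + 3 add steps, l/v at each.
Result: e(P',Q') = 82706231660583 + 245345648585920*t.
Hence e(P,Q) = 256089549072402 + 18878336830682*t in F_{266825343020491^2}^*.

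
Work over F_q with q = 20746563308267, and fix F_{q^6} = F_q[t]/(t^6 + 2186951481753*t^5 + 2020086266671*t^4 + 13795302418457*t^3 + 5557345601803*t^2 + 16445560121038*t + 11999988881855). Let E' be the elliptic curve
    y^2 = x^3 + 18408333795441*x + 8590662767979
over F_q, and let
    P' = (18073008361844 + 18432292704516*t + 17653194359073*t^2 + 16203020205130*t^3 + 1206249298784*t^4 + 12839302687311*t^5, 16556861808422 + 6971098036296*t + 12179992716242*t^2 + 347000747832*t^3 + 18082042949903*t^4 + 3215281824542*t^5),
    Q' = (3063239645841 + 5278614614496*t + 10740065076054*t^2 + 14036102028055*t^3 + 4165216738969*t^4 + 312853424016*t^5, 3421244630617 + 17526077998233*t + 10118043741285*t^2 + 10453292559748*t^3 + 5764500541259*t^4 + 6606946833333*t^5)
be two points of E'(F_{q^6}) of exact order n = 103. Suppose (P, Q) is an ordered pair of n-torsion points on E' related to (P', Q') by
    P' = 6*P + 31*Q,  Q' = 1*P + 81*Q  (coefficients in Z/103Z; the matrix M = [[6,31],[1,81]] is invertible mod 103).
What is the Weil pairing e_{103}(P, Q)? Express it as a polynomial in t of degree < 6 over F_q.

Alternating bilinearity on E[103] (values in mu_{103} in F_{20746563308267^6}) gives e(P',Q') = e(P,Q)^det(M).
So e_{103}(P,Q) = e_{103}(P',Q')^{12}, since 43*12 = 1 mod 103.
n = 103 = (1100111)_2 (7 bits, wt 5); accumulate f_{103,P'}(Q'+S)/f_{103,P'}(S) along the 6-step ladder.
e_{103}(P',Q') = 9056965526158 + 5745706558469*t + 14981467263686*t^2 + 19268079075861*t^3 + 17806722752521*t^4 + 6870571856272*t^5.
Hence e(P,Q) = 16505127183869 + 19207557580650*t + 8009155205218*t^2 + 7606051937668*t^3 + 2502907536463*t^4 + 19572921502385*t^5 in F_{20746563308267^6}^*.

16505127183869 + 19207557580650*t + 8009155205218*t^2 + 7606051937668*t^3 + 2502907536463*t^4 + 19572921502385*t^5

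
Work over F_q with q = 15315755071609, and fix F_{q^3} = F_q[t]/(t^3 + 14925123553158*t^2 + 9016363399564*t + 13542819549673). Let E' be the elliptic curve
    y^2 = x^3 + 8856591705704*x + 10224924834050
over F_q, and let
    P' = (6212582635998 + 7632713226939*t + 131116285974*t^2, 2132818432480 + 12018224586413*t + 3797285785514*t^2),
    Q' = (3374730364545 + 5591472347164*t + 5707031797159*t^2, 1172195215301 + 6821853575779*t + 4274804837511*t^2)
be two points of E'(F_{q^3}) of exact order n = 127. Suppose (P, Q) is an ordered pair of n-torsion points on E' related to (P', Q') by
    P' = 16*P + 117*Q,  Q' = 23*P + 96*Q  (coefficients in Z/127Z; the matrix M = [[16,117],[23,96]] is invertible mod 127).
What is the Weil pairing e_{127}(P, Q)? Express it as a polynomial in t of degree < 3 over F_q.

e_{127}(aP+bQ,cP+dQ) = e_{127}(P,Q)^(ad-bc); with (a,b,c,d)=(16,117,23,96) this gives the det-127 law.
det(M) mod 127 = 115; its inverse in (Z/127)^* is 74 (check: 115*74 mod 127 = 1).
Miller loop for e_{127} over F_{15315755071609^3}: bits of 127 = 1111111; 6 double steps + 6 add steps, l/v at each.
f_P(D_Q)/f_Q(D_P) = 15011621167127 + 12395113189052*t + 8258267650588*t^2.
Raise to 74: e(P,Q) = 8962398775343 + 11443682678422*t + 10196743720832*t^2 in mu_{127}.

8962398775343 + 11443682678422*t + 10196743720832*t^2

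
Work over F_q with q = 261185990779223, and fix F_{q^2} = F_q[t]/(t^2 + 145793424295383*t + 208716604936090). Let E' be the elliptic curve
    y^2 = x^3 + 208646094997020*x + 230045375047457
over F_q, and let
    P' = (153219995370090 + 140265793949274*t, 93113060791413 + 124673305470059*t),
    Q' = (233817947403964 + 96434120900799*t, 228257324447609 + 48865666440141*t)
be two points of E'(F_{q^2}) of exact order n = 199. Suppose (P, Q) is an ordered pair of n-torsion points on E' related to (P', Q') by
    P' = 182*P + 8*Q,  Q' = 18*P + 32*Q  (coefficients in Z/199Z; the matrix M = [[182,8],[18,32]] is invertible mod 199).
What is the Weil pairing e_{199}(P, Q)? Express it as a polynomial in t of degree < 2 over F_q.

The 199-Weil pairing on E[199] over F_{261185990779223} is alternating-bilinear: e_{199}(P',Q') = e_{199}(P,Q)^det(M).
Inverting 108 mod 199: 164. Thus e_{199}(P,Q) = e(P',Q')^{164}.
Miller loop for e_{199} over F_{261185990779223^2}: bits of 199 = 11000111; 7 double steps + 4 add steps, l/v at each.
So e_{199}(P',Q') = 34184055231927 + 133572079721962*t.
(34184055231927 + 133572079721962*t)^{164} mod (261185990779223,f) = 152972714114906 + 101793477480849*t.

152972714114906 + 101793477480849*t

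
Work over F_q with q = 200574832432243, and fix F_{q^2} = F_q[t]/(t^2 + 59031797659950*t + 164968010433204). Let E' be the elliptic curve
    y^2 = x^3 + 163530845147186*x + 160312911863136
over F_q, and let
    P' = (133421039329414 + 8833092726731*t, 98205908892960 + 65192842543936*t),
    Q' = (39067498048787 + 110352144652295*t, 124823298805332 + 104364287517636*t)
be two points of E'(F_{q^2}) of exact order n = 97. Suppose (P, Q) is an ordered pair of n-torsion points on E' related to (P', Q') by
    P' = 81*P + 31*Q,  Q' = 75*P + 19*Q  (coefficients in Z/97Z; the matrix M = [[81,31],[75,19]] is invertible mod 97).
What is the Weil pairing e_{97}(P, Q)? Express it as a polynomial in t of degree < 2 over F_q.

Under M = [[81,31],[75,19]] in GL_2(Z/97), e_{97}(P',Q') = e_{97}(P,Q)^(81*19-31*75 mod 97).
Inverting 87 mod 97: 29. Thus e_{97}(P,Q) = e(P',Q')^{29}.
Build f_{97,P'} and f_{97,Q'} via the 7-bit ladder of 97=1100001_2; evaluate at shifted divisors; quotient in F_{200574832432243^2}.
So e_{97}(P',Q') = 146437533629798 + 148852865898993*t.
Hence e(P,Q) = 83877735576355 + 873006682411*t in F_{200574832432243^2}^*.

83877735576355 + 873006682411*t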